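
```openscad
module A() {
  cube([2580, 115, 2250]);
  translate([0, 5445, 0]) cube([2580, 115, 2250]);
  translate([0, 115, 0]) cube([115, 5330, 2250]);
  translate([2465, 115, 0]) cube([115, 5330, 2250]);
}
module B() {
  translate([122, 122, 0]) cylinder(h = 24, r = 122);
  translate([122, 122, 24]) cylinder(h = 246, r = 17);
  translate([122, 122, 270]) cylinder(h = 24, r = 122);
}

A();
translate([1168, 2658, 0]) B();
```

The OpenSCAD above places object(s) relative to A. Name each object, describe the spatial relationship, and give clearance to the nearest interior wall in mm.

Clearances: x = 1053, y = 2543; minimum 1053 mm.

A is a house frame. B is a spool. The spool sits inside the house frame, centred. The clearance to the nearest interior wall is 1053 mm.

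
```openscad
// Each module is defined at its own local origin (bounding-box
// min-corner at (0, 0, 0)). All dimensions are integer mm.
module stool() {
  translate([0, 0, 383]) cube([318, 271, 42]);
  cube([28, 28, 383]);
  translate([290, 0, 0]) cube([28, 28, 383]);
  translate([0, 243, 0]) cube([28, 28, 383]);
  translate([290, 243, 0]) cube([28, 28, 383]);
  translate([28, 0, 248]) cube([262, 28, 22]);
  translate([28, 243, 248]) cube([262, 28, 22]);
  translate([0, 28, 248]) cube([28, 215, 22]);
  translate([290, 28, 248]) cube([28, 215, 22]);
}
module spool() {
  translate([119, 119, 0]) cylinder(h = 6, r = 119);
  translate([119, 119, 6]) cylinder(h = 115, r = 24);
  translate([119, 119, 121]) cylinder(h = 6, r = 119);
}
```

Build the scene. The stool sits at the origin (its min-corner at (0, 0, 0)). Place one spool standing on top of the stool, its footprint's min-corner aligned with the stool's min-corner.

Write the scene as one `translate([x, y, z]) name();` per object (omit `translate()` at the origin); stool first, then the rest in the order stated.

stool();
translate([0, 0, 425]) spool();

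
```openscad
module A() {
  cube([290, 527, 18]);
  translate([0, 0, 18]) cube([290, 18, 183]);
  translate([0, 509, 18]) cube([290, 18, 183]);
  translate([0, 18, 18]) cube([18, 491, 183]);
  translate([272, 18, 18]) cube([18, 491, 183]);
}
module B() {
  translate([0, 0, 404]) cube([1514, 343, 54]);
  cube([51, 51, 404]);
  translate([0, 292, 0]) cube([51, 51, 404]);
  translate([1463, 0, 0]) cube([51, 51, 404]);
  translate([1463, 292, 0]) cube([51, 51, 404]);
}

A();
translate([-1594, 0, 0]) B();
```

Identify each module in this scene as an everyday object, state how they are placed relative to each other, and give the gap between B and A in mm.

A is an open box. B is a bench. The bench is on the floor beside the open box on its −x side. The gap between the bench and the open box is 80 mm.

The bench's nearest face is 80 mm from the open box's −x face.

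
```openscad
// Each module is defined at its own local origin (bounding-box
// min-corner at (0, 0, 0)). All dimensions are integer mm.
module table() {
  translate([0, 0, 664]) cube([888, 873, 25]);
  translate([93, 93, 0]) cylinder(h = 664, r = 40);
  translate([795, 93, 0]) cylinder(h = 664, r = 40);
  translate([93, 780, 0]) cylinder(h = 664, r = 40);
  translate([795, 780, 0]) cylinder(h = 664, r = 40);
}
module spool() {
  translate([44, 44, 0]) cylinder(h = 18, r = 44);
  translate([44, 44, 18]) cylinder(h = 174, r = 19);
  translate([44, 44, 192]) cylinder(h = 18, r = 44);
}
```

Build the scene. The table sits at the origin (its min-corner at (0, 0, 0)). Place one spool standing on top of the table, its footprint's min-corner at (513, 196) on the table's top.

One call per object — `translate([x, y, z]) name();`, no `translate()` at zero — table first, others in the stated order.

table();
translate([513, 196, 689]) spool();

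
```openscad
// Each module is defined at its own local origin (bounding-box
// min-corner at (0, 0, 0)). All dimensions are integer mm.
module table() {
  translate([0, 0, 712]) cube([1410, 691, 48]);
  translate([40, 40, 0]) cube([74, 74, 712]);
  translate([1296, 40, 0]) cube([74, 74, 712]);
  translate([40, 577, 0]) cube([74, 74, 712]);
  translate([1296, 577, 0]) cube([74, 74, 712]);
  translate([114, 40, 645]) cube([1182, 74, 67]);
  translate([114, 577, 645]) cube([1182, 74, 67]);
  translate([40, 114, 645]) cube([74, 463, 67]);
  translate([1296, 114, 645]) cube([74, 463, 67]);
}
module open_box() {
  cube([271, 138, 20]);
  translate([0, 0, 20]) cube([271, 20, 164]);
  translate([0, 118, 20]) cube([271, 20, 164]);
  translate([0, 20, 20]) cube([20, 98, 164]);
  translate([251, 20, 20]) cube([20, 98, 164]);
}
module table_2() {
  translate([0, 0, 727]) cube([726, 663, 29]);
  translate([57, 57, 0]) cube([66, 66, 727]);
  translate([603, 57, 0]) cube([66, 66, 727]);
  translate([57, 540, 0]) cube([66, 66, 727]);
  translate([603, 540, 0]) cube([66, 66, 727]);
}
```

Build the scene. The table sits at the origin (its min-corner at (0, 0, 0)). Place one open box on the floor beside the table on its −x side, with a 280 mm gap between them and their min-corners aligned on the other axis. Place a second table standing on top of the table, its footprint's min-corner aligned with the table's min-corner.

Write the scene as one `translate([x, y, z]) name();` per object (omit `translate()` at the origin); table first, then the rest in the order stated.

table();
translate([-551, 0, 0]) open_box();
translate([0, 0, 760]) table_2();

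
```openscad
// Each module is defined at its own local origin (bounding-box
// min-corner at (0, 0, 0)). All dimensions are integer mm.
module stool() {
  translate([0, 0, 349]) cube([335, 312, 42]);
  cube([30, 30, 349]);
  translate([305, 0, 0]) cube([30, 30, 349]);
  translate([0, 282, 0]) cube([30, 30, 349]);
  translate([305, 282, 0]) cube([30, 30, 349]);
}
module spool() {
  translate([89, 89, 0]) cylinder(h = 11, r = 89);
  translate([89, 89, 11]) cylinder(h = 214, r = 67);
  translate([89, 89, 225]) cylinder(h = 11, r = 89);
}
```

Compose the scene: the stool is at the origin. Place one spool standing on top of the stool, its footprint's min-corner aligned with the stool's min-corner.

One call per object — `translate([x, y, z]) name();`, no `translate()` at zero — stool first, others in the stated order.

stool();
translate([0, 0, 391]) spool();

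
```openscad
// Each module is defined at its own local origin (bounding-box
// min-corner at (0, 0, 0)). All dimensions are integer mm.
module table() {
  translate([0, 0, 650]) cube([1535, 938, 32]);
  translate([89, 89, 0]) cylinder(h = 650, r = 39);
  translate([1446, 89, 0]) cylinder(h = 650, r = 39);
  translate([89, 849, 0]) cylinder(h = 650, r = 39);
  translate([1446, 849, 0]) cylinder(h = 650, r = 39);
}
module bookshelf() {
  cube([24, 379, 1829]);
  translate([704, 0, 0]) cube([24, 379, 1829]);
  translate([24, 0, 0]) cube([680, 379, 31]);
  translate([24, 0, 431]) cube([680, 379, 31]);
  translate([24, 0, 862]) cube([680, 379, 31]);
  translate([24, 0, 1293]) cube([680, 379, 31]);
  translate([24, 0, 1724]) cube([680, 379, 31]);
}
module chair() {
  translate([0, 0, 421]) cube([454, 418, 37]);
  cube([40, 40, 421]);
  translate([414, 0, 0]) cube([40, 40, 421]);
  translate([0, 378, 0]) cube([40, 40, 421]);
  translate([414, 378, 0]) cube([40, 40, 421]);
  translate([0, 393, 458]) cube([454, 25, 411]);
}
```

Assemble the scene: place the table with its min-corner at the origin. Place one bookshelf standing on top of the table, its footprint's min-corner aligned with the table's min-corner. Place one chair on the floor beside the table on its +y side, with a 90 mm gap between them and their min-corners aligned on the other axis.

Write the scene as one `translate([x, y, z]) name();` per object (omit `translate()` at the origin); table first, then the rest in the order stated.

table();
translate([0, 0, 682]) bookshelf();
translate([0, 1028, 0]) chair();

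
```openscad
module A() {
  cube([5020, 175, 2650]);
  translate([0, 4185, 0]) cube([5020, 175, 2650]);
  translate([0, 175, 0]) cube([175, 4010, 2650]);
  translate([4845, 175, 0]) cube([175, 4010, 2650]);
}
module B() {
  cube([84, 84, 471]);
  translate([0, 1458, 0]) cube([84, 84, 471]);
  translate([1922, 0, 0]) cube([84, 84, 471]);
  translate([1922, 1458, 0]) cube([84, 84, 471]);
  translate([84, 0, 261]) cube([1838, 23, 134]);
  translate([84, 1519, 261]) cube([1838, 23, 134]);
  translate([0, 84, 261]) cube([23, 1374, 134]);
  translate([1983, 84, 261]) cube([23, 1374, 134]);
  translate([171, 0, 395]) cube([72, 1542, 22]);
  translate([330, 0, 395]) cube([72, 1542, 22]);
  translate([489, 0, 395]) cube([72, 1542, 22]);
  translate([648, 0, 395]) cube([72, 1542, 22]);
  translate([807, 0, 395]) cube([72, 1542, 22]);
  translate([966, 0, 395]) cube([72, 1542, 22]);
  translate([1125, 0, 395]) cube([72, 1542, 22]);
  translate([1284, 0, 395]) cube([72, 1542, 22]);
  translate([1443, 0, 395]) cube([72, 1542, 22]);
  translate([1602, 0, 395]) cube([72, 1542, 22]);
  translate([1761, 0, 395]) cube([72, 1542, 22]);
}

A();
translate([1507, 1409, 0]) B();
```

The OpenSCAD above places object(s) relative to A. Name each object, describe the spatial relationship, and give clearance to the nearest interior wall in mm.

Clearances: x = 1332, y = 1234; minimum 1234 mm.

A is a house frame. B is a bed frame. The bed frame sits inside the house frame, centred. The clearance to the nearest interior wall is 1234 mm.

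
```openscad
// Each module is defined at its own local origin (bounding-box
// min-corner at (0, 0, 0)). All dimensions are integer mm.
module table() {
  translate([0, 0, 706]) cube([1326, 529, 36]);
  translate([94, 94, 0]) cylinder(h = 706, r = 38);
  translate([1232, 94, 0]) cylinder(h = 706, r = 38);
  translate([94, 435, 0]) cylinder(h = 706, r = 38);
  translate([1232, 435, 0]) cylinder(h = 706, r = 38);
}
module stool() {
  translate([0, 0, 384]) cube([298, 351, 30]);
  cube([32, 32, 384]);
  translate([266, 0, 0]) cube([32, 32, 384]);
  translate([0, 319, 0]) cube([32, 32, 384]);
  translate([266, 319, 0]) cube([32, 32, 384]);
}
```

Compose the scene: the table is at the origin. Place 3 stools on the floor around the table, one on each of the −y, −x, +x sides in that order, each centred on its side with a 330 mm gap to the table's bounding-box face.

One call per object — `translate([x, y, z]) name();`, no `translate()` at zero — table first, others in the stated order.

table();
translate([514, -681, 0]) stool();
translate([-628, 89, 0]) stool();
translate([1656, 89, 0]) stool();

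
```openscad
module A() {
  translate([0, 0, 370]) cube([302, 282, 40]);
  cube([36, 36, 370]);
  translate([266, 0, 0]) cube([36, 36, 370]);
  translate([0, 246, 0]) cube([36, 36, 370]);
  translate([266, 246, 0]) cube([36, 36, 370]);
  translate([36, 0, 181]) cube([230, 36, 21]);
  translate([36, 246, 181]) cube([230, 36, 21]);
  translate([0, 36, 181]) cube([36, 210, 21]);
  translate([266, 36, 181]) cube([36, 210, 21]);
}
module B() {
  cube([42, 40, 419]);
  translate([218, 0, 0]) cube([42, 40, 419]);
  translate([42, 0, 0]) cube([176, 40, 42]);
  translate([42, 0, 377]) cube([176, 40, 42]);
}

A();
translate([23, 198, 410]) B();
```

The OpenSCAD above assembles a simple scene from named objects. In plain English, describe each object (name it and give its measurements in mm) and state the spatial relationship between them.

A is a four-legged stool. The seat is a 302×282×40 mm slab whose top surface is at z = 410 mm; four square legs, each 36×36 mm in cross-section, run from the floor (z = 0) to the underside of the seat, each flush with a corner of the seat. Four stretchers, 36 mm wide and 21 mm tall, connect adjacent legs with their undersides at z = 181 mm, each running between the inner faces of the legs it joins and aligned with the legs' outer faces on the other axis.

B is a picture frame with a 176×335 mm rectangular opening (x by z) and a uniform 42 mm border on every side. Frame depth is 40 mm along y. It is built from two vertical stiles running the full outside height and two horizontal rails spanning the gap between the stiles.

The picture frame is on top of the stool.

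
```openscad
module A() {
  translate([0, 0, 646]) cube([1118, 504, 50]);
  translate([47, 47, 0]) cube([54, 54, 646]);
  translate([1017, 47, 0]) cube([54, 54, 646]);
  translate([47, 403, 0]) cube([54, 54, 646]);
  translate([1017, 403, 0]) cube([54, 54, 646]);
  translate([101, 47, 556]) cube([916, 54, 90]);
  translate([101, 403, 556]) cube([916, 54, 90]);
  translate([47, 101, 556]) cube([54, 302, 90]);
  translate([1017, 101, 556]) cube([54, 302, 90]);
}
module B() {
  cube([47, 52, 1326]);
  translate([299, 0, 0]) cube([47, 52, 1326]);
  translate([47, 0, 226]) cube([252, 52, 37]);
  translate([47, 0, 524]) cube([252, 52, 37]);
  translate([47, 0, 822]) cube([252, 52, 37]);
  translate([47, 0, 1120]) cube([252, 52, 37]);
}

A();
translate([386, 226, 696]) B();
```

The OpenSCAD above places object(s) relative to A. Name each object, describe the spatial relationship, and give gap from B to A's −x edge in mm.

A is a table. B is a ladder. The ladder is on top of the table, centred. The gap from the ladder to the table's −x edge is 386 mm.

The ladder's min-x is at 386; the table's min-x is 0; gap = 386 mm.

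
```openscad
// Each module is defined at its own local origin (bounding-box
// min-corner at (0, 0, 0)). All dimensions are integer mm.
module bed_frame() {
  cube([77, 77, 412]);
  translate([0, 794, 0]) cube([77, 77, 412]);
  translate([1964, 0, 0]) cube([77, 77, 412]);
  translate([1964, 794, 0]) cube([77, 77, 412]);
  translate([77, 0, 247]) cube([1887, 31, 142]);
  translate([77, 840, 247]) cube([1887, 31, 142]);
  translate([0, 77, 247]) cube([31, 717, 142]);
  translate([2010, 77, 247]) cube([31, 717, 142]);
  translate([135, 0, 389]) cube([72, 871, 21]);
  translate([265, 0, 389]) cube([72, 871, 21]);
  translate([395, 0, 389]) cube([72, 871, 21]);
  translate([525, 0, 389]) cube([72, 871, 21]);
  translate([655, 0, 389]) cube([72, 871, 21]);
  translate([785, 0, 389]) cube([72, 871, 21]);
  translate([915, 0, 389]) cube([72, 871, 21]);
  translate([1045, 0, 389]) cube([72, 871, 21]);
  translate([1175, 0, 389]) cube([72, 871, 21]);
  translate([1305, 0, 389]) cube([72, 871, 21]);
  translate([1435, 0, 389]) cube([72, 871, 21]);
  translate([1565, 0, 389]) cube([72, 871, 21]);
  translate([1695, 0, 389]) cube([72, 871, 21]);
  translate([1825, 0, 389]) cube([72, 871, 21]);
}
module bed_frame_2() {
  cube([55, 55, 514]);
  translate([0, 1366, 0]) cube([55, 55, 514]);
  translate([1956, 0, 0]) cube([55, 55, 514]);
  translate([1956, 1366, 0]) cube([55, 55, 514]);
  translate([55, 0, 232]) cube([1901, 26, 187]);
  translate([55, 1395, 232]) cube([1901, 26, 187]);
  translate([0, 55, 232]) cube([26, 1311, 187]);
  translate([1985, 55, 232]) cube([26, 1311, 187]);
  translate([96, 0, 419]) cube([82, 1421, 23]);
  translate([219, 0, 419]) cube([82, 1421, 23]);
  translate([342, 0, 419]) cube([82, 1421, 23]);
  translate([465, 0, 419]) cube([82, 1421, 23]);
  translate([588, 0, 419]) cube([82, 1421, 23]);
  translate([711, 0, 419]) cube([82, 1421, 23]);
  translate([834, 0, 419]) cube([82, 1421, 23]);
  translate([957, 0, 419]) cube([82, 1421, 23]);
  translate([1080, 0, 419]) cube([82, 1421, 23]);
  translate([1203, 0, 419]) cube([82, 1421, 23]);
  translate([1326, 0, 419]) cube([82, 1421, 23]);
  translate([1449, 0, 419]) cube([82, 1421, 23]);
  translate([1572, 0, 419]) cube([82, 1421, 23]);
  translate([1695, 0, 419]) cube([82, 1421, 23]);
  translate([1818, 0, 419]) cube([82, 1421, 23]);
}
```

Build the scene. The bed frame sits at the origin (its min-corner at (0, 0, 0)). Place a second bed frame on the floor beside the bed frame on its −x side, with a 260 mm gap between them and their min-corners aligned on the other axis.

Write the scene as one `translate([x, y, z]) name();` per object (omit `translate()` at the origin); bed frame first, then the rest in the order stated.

bed_frame();
translate([-2271, 0, 0]) bed_frame_2();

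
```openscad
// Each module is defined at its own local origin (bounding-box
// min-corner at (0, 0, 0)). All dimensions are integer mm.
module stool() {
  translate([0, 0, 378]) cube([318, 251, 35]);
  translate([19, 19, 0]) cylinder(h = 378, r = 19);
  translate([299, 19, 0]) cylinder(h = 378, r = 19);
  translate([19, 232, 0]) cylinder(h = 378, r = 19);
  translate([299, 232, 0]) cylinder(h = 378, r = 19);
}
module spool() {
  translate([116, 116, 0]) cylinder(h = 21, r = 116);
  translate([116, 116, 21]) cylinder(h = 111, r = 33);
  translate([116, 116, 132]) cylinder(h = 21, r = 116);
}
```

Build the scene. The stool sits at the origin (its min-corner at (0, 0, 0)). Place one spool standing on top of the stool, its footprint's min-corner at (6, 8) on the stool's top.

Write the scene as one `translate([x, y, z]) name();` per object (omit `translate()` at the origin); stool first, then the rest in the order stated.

stool();
translate([6, 8, 413]) spool();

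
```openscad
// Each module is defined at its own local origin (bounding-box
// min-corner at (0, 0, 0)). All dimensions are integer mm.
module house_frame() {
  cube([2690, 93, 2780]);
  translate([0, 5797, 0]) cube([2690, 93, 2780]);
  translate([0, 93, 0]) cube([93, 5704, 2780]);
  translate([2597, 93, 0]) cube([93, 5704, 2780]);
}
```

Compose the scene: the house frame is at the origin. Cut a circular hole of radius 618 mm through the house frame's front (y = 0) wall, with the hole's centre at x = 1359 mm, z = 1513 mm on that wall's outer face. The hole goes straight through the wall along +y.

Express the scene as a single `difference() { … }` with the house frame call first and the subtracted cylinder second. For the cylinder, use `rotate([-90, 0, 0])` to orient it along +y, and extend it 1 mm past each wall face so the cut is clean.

difference() {
  house_frame();
  translate([1359, -1, 1513]) rotate([-90, 0, 0]) cylinder(h = 95, r = 618);
}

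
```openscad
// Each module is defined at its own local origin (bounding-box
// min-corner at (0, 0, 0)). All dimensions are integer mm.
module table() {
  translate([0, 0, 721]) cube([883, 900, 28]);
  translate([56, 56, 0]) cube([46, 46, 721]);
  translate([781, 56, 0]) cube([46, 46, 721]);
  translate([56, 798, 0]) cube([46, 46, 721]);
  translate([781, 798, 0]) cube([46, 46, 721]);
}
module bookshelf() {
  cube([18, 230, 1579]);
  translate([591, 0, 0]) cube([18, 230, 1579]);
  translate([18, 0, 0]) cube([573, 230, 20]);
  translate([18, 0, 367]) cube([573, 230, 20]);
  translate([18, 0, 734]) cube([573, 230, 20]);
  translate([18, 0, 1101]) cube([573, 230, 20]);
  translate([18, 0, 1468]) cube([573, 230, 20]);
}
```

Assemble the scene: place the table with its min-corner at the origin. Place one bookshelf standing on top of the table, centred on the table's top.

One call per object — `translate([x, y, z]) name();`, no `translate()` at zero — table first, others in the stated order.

table();
translate([137, 335, 749]) bookshelf();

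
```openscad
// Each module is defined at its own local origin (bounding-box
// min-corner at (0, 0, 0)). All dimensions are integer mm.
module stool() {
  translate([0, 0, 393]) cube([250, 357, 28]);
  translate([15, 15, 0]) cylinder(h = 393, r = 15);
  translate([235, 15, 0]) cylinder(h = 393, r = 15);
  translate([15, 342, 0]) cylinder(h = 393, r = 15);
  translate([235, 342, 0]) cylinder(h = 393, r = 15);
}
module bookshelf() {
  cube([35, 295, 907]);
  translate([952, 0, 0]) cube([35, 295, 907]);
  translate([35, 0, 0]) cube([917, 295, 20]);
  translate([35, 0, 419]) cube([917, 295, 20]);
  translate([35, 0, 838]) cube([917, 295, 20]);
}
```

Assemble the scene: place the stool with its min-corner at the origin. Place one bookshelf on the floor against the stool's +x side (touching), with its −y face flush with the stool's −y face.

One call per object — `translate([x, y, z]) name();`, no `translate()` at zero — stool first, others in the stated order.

stool();
translate([250, 0, 0]) bookshelf();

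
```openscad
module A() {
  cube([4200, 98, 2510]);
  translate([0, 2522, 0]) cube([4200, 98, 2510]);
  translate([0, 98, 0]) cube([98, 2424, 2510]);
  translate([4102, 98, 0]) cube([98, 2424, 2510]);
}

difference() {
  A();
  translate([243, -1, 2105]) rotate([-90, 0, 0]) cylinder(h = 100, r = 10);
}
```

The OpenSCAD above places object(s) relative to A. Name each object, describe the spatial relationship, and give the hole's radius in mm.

The subtracted cylinder has r = 10 mm.

A is a house frame. The house frame has a circular hole through its front wall. The hole's radius is 10 mm.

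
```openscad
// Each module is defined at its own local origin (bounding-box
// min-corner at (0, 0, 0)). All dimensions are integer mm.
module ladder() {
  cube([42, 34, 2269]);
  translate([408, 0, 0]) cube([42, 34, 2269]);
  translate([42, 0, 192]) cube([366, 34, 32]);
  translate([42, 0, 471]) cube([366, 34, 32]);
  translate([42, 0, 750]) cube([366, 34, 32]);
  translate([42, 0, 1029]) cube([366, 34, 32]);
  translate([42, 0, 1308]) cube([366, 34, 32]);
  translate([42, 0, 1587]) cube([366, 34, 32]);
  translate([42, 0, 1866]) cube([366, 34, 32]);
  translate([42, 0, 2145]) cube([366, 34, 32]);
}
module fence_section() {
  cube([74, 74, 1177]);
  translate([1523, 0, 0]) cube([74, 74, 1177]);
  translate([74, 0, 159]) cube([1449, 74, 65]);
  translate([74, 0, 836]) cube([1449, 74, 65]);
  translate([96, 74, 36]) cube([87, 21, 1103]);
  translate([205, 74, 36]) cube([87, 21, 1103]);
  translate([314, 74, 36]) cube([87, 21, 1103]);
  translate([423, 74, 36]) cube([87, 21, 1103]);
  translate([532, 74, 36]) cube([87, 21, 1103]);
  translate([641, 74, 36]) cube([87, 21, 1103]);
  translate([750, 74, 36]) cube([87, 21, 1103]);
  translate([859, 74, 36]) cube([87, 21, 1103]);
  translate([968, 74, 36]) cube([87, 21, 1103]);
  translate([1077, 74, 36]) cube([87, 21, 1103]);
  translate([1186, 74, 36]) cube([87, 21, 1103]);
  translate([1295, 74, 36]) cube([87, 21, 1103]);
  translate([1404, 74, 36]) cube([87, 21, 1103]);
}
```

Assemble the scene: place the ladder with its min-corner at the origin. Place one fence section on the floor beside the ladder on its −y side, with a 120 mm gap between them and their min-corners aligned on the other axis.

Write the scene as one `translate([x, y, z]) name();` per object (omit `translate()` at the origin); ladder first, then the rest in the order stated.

ladder();
translate([0, -215, 0]) fence_section();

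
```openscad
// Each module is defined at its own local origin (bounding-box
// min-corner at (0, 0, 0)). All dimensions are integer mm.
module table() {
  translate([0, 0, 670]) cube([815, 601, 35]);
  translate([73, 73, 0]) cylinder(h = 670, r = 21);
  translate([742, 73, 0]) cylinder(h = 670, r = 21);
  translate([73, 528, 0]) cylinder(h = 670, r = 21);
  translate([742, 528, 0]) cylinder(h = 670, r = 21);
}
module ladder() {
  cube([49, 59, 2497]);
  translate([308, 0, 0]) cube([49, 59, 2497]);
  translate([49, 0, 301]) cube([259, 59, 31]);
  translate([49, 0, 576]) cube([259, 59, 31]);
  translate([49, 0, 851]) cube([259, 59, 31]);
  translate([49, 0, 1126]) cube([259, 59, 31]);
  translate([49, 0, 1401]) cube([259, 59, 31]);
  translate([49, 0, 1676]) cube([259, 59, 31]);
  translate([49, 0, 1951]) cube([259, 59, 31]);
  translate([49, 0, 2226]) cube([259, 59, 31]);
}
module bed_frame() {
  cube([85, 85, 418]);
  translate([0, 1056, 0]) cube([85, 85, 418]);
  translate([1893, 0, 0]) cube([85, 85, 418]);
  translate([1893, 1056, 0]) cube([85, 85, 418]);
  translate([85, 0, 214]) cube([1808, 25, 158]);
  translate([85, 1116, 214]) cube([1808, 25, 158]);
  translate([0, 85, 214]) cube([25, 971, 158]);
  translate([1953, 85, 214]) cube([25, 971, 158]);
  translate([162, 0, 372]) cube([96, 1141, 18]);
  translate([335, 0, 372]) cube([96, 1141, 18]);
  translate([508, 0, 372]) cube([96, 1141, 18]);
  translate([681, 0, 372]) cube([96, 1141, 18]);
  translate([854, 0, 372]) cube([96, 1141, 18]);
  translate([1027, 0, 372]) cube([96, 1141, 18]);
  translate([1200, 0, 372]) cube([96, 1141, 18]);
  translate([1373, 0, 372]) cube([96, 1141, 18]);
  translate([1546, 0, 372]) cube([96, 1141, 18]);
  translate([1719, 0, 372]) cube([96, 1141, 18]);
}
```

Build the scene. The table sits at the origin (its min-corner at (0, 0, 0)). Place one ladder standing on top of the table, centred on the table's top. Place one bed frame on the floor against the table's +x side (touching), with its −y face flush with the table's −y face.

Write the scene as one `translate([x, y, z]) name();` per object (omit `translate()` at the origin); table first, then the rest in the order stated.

table();
translate([229, 271, 705]) ladder();
translate([815, 0, 0]) bed_frame();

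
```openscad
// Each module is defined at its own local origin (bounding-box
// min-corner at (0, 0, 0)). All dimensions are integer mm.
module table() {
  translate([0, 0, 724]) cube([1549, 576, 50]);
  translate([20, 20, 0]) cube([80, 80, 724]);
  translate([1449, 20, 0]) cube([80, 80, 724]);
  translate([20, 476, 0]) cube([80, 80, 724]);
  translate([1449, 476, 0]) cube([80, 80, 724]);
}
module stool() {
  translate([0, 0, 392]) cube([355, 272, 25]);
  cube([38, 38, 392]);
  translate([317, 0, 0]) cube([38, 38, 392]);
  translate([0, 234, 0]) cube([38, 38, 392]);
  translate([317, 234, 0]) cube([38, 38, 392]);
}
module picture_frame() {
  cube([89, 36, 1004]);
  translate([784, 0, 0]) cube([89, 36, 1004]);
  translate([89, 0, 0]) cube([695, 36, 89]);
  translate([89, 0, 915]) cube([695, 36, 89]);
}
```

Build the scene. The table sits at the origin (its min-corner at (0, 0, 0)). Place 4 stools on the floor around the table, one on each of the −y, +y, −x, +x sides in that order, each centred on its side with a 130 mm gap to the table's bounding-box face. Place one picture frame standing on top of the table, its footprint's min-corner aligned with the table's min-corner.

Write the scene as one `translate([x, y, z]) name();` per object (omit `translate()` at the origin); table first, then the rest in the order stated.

table();
translate([597, -402, 0]) stool();
translate([597, 706, 0]) stool();
translate([-485, 152, 0]) stool();
translate([1679, 152, 0]) stool();
translate([0, 0, 774]) picture_frame();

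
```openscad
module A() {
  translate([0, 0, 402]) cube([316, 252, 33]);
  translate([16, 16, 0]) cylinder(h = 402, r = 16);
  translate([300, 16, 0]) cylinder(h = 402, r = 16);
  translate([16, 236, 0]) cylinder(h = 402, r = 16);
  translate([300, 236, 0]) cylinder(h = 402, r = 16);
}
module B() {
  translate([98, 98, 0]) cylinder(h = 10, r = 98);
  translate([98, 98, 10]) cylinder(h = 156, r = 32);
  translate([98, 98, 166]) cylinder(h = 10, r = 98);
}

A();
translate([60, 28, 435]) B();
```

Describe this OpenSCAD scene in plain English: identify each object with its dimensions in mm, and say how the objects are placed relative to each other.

A is a four-legged stool. The seat is 316×252 mm, 33 mm thick, top at z = 435 mm. It stands on four round legs, each 32 mm in diameter, from z = 0 to the seat underside, each leg's axis is inset half a diameter from the nearest pair of seat edges (so the leg's bounding box is flush with the corner).

B is a spool: two coaxial disc flanges of radius 98 mm and thickness 10 mm, joined by a core cylinder of radius 32 mm and height 156 mm. The lower flange rests on z = 0 and the three cylinders share a vertical axis.

The spool is on top of the stool, centred.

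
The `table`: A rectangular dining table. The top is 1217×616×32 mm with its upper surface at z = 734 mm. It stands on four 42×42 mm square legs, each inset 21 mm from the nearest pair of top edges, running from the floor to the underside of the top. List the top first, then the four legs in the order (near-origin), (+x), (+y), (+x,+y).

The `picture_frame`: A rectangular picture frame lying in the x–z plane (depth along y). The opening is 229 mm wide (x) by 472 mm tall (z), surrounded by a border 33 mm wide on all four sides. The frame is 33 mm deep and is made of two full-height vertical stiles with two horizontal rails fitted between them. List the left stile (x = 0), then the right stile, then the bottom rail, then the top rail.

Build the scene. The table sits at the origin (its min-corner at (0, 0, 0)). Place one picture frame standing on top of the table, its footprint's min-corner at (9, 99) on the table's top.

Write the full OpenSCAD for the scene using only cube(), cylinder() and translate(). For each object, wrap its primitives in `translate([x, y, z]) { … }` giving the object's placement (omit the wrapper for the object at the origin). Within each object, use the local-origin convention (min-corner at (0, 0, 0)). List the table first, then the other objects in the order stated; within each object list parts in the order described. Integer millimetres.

translate([0, 0, 702]) cube([1217, 616, 32]);
translate([21, 21, 0]) cube([42, 42, 702]);
translate([1154, 21, 0]) cube([42, 42, 702]);
translate([21, 553, 0]) cube([42, 42, 702]);
translate([1154, 553, 0]) cube([42, 42, 702]);
translate([9, 99, 734]) {
  cube([33, 33, 538]);
  translate([262, 0, 0]) cube([33, 33, 538]);
  translate([33, 0, 0]) cube([229, 33, 33]);
  translate([33, 0, 505]) cube([229, 33, 33]);
}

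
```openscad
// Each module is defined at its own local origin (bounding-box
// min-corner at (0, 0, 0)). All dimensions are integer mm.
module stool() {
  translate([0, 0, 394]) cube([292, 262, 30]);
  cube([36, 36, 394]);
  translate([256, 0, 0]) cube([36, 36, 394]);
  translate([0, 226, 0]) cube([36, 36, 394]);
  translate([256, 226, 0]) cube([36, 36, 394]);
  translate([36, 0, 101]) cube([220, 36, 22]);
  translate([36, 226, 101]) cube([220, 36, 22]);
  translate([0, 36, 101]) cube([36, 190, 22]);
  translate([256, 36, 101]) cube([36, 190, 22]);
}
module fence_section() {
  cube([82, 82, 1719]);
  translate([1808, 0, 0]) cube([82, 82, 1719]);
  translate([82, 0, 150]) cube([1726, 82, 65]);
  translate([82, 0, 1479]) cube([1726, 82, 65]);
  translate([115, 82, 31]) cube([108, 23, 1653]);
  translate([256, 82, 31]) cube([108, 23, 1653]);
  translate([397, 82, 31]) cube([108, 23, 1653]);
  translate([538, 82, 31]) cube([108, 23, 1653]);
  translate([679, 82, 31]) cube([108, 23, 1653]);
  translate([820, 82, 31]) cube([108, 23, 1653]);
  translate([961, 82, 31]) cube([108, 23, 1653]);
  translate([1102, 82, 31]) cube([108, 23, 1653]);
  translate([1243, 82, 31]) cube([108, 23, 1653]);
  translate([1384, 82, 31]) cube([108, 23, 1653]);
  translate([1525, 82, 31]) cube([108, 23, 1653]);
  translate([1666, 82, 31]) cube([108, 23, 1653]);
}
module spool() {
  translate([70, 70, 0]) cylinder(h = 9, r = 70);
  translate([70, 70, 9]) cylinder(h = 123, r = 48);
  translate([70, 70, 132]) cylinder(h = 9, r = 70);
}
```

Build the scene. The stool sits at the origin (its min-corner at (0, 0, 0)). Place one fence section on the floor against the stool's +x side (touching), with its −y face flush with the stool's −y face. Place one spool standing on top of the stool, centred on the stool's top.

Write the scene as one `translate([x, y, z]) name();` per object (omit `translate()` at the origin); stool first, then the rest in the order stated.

stool();
translate([292, 0, 0]) fence_section();
translate([76, 61, 424]) spool();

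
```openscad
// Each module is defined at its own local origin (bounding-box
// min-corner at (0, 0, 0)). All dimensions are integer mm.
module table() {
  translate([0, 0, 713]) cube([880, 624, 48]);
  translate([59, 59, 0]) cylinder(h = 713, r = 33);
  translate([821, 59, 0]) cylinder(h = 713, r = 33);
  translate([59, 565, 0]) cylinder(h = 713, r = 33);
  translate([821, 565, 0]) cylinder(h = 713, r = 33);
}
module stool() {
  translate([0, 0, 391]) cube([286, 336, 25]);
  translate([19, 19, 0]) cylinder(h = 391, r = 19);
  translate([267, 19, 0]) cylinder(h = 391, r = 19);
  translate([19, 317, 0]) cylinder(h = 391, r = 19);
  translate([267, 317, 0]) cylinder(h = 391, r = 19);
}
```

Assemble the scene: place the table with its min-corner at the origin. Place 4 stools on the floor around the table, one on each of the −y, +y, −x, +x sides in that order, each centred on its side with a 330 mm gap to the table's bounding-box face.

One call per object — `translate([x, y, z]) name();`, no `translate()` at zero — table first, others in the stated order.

table();
translate([297, -666, 0]) stool();
translate([297, 954, 0]) stool();
translate([-616, 144, 0]) stool();
translate([1210, 144, 0]) stool();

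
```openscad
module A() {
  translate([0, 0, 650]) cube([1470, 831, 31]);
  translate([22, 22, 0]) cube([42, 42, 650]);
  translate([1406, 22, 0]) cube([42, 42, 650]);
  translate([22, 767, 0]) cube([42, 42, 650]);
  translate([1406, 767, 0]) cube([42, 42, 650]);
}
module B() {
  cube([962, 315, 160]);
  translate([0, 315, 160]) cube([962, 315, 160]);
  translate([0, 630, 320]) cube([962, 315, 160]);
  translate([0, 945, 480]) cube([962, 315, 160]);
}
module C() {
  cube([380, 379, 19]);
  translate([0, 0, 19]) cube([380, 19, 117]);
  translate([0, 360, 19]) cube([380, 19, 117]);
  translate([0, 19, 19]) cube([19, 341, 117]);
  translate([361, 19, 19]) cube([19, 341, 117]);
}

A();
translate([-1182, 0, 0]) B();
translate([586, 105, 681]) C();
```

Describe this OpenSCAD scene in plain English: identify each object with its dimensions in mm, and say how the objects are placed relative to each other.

A is a table with a 1470×831 mm rectangular top, 31 mm thick, top surface at z = 681 mm, supported by four 42×42 mm square legs, each inset 22 mm from the nearest pair of top edges, running from the floor.

B is a straight staircase of 4 solid steps. Each step is 962 mm wide (x), 315 mm deep (y, the going) and 160 mm tall (the rise). The first step rests on the floor; each subsequent step sits one going further in +y and one rise higher in +z, directly behind and above the previous step with no overlap.

C is an open-topped rectangular box: outside dimensions 380×379×136 mm, with a uniform wall and base thickness of 19 mm. The base is a full 380×379 slab on the floor; four walls sit on top of the base. The front and back walls (the −y and +y sides) span the full width; the two side walls fit between them.

The staircase is on the floor beside the table on its −x side. The open box is on top of the table.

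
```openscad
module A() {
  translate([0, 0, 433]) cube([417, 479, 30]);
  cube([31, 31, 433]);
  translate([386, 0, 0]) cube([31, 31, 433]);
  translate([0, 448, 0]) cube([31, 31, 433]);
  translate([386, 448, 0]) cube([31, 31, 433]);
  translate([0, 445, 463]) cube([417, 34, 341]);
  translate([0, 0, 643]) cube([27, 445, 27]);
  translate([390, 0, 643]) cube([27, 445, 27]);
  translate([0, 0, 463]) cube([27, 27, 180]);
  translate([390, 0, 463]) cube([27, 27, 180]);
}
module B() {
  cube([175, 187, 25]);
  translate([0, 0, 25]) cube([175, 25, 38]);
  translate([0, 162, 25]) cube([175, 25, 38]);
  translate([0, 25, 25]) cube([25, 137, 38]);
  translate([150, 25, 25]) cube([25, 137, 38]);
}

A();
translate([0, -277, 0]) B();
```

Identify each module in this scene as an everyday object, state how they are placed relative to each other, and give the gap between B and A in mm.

The open box's nearest face is 90 mm from the chair's −y face.

A is a chair. B is an open box. The open box is on the floor beside the chair on its −y side. The gap between the open box and the chair is 90 mm.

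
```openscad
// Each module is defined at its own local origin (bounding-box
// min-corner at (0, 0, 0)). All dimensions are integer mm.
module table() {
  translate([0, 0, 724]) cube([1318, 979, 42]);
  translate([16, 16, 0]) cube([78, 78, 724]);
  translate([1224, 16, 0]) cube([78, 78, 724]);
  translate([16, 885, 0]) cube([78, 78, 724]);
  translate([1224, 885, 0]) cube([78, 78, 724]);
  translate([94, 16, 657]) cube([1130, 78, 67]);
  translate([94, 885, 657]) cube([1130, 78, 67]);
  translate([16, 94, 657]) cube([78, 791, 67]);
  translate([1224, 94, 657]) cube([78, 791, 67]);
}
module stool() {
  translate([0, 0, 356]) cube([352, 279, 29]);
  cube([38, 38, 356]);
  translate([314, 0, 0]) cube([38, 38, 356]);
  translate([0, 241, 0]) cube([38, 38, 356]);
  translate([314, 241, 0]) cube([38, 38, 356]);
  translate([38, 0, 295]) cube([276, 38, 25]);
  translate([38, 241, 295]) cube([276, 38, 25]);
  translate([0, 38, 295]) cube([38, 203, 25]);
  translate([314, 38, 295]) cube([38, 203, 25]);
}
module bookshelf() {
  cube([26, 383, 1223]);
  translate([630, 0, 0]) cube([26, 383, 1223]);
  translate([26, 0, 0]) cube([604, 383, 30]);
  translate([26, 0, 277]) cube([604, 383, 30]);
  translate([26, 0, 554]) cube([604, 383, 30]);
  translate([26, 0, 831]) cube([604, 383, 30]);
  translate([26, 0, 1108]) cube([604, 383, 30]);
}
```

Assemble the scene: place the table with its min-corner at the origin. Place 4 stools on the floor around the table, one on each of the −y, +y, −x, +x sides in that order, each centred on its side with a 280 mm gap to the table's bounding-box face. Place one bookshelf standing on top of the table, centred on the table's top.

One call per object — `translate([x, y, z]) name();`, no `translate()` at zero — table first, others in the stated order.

table();
translate([483, -559, 0]) stool();
translate([483, 1259, 0]) stool();
translate([-632, 350, 0]) stool();
translate([1598, 350, 0]) stool();
translate([331, 298, 766]) bookshelf();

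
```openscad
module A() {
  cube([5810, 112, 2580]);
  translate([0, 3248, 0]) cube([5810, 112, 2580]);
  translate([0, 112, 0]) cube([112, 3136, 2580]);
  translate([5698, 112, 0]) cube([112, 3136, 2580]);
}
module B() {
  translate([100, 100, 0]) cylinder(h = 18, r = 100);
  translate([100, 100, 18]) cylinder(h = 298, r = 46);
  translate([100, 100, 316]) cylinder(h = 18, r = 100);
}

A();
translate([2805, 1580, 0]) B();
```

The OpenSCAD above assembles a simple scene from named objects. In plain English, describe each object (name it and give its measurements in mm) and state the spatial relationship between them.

A is the wall frame of a small rectangular building: four walls, each 2580 mm tall and 112 mm thick, enclosing a footprint 5810 mm (x) by 3360 mm (y) outside-to-outside, with no floor or roof. The front and back walls (the −y and +y sides) span the full width; the two side walls fit between them.

B is a spool: two coaxial disc flanges of radius 100 mm and thickness 18 mm, joined by a core cylinder of radius 46 mm and height 298 mm. The lower flange rests on z = 0 and the three cylinders share a vertical axis.

The spool sits inside the house frame, centred.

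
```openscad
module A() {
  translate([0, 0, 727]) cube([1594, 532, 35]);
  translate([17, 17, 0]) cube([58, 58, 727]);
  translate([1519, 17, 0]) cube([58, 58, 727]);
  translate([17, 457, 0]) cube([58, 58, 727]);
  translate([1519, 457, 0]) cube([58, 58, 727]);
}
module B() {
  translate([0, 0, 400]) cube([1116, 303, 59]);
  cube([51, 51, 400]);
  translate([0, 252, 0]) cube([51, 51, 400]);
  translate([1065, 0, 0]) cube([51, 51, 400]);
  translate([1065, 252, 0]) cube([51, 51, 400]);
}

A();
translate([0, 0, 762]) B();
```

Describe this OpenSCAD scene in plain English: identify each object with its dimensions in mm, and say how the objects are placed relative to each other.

A is a table: top 1594 mm (x) × 532 mm (y), 35 mm thick, upper face at z = 762 mm, on four 58×58 mm square legs, each inset 17 mm from the nearest pair of top edges, running from z = 0 to the bottom of the top.

B is a long wooden bench with a 1116 mm (x) × 303 mm (y) seat, 59 mm thick, its top surface 459 mm above the floor. Four 51 mm square legs at the seat corners, flush with the edges, run from z = 0 to the seat underside.

The bench is on top of the table.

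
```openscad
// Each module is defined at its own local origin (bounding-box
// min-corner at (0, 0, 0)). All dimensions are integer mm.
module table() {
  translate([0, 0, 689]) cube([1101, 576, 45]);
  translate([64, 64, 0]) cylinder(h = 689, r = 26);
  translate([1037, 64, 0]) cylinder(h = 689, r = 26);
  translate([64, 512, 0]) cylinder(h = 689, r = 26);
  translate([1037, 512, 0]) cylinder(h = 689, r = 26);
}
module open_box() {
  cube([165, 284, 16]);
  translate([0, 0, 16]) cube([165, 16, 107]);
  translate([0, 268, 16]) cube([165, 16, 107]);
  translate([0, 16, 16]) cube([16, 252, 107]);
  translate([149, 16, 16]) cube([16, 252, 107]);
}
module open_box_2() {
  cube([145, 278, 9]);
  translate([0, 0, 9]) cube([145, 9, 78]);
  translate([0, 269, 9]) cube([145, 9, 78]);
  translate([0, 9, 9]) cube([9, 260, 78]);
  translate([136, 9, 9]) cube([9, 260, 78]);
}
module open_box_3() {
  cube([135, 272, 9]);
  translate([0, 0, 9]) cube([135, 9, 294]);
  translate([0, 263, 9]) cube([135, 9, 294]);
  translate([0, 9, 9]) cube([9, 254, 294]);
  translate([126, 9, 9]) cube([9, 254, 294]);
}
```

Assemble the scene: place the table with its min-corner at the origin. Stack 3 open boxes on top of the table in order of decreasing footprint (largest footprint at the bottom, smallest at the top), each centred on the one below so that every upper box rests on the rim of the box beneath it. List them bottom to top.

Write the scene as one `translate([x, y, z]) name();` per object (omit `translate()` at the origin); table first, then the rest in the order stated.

table();
translate([468, 146, 734]) open_box();
translate([478, 149, 857]) open_box_2();
translate([483, 152, 944]) open_box_3();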